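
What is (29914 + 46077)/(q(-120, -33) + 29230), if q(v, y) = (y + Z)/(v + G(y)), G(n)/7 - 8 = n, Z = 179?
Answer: 22417345/8622704 ≈ 2.5998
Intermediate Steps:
G(n) = 56 + 7*n
q(v, y) = (179 + y)/(56 + v + 7*y) (q(v, y) = (y + 179)/(v + (56 + 7*y)) = (179 + y)/(56 + v + 7*y))
(29914 + 46077)/(q(-120, -33) + 29230) = (29914 + 46077)/((179 - 33)/(56 - 120 + 7*(-33)) + 29230) = 75991/(146/(56 - 120 - 231) + 29230) = 75991/(146/(-295) + 29230) = 75991/(-1/295*146 + 29230) = 75991/(-146/295 + 29230) = 75991/(8622704/295) = 75991*(295/8622704) = 22417345/8622704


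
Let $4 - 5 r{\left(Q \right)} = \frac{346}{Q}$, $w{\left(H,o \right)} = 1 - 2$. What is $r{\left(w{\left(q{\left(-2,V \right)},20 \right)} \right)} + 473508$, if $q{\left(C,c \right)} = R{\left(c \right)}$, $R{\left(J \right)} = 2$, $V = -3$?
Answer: $473578$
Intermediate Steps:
$q{\left(C,c \right)} = 2$
$w{\left(H,o \right)} = -1$
$r{\left(Q \right)} = \frac{4}{5} - \frac{346}{5 Q}$ ($r{\left(Q \right)} = \frac{4}{5} - \frac{346 \frac{1}{Q}}{5} = \frac{4}{5} - \frac{346}{5 Q}$)
$r{\left(w{\left(q{\left(-2,V \right)},20 \right)} \right)} + 473508 = \frac{2 \left(-173 + 2 \left(-1\right)\right)}{5 \left(-1\right)} + 473508 = \frac{2}{5} \left(-1\right) \left(-173 - 2\right) + 473508 = \frac{2}{5} \left(-1\right) \left(-175\right) + 473508 = 70 + 473508 = 473578$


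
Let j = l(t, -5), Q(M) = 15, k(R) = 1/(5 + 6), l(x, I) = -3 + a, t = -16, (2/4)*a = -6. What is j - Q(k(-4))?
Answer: -30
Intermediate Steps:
a = -12 (a = 2*(-6) = -12)
l(x, I) = -15 (l(x, I) = -3 - 12 = -15)
k(R) = 1/11
j = -15
j - Q(k(-4)) = -15 - 1*15 = -15 - 15 = -30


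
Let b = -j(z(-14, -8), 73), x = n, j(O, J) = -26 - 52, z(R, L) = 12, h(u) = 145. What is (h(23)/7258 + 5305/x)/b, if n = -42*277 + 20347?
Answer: 39767075/4932638412 ≈ 0.0080620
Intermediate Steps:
j(O, J) = -78
n = 8713 (n = -11634 + 20347 = 8713)
x = 8713
b = 78 (b = -1*(-78) = 78)
(h(23)/7258 + 5305/x)/b = (145/7258 + 5305/8713)/78 = (145*(1/7258) + 5305*(1/8713))*(1/78) = (145/7258 + 5305/8713)*(1/78) = (39767075/63238954)*(1/78) = 39767075/4932638412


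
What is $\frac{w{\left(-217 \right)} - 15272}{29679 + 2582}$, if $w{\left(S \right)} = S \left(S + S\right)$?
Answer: $\frac{78906}{32261} \approx 2.4459$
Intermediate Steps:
$w{\left(S \right)} = 2 S^{2}$ ($w{\left(S \right)} = S 2 S = 2 S^{2}$)
$\frac{w{\left(-217 \right)} - 15272}{29679 + 2582} = \frac{2 \left(-217\right)^{2} - 15272}{29679 + 2582} = \frac{2 \cdot 47089 - 15272}{32261} = \left(94178 - 15272\right) \frac{1}{32261} = 78906 \cdot \frac{1}{32261} = \frac{78906}{32261}$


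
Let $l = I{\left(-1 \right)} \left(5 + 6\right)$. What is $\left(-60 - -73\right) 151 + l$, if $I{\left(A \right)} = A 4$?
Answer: $1919$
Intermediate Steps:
$I{\left(A \right)} = 4 A$
$l = -44$ ($l = 4 \left(-1\right) \left(5 + 6\right) = \left(-4\right) 11 = -44$)
$\left(-60 - -73\right) 151 + l = \left(-60 - -73\right) 151 - 44 = \left(-60 + 73\right) 151 - 44 = 13 \cdot 151 - 44 = 1963 - 44 = 1919$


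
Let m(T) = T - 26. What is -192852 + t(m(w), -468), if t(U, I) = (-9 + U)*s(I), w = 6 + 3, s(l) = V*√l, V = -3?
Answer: -192852 + 468*I*√13 ≈ -1.9285e+5 + 1687.4*I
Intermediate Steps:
s(l) = -3*√l
w = 9
m(T) = -26 + T
t(U, I) = -3*√I*(-9 + U) (t(U, I) = (-9 + U)*(-3*√I) = -3*√I*(-9 + U))
-192852 + t(m(w), -468) = -192852 + 3*√(-468)*(9 - (-26 + 9)) = -192852 + 3*(6*I*√13)*(9 - 1*(-17)) = -192852 + 3*(6*I*√13)*(9 + 17) = -192852 + 3*(6*I*√13)*26 = -192852 + 468*I*√13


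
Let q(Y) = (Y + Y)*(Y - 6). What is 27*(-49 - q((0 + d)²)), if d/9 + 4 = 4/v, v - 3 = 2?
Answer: -23051876859/625 ≈ -3.6883e+7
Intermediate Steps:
v = 5 (v = 3 + 2 = 5)
d = -144/5 (d = -36 + 9*(4/5) = -36 + 9*(4*(⅕)) = -36 + 9*(⅘) = -36 + 36/5 = -144/5 ≈ -28.800)
q(Y) = 2*Y*(-6 + Y) (q(Y) = (2*Y)*(-6 + Y) = 2*Y*(-6 + Y))
27*(-49 - q((0 + d)²)) = 27*(-49 - 2*(0 - 144/5)²*(-6 + (0 - 144/5)²)) = 27*(-49 - 2*(-144/5)²*(-6 + (-144/5)²)) = 27*(-49 - 2*20736*(-6 + 20736/25)/25) = 27*(-49 - 2*20736*20586/(25*25)) = 27*(-49 - 1*853742592/625) = 27*(-49 - 853742592/625) = 27*(-853773217/625) = -23051876859/625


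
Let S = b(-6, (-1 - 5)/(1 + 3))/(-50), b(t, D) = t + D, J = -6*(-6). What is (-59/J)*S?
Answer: -59/240 ≈ -0.24583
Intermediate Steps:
J = 36
b(t, D) = D + t
S = 3/20 (S = ((-1 - 5)/(1 + 3) - 6)/(-50) = (-6/4 - 6)*(-1/50) = (-6*1/4 - 6)*(-1/50) = (-3/2 - 6)*(-1/50) = -15/2*(-1/50) = 3/20 ≈ 0.15000)
(-59/J)*S = -59/36*(3/20) = -59*1/36*(3/20) = -59/36*3/20 = -59/240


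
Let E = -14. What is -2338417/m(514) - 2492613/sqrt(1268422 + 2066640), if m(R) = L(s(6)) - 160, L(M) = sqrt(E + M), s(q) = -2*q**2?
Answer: 187073360/12843 - 2492613*sqrt(3335062)/3335062 + 2338417*I*sqrt(86)/25686 ≈ 13201.0 + 844.26*I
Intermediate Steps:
L(M) = sqrt(-14 + M)
m(R) = -160 + I*sqrt(86) (m(R) = sqrt(-14 - 2*6**2) - 160 = sqrt(-14 - 2*36) - 160 = sqrt(-14 - 72) - 160 = sqrt(-86) - 160 = I*sqrt(86) - 160 = -160 + I*sqrt(86))
-2338417/m(514) - 2492613/sqrt(1268422 + 2066640) = -2338417/(-160 + I*sqrt(86)) - 2492613/sqrt(1268422 + 2066640) = -2338417/(-160 + I*sqrt(86)) - 2492613*sqrt(3335062)/3335062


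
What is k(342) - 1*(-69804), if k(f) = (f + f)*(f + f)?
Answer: 537660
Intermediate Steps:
k(f) = 4*f² (k(f) = (2*f)*(2*f) = 4*f²)
k(342) - 1*(-69804) = 4*342² - 1*(-69804) = 4*116964 + 69804 = 467856 + 69804 = 537660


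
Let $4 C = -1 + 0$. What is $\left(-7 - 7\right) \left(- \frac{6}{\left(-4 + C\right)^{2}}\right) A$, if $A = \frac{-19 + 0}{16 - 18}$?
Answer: $\frac{12768}{289} \approx 44.18$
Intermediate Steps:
$A = \frac{19}{2}$ ($A = - \frac{19}{-2} = \left(-19\right) \left(- \frac{1}{2}\right) = \frac{19}{2} \approx 9.5$)
$C = - \frac{1}{4}$ ($C = \frac{-1 + 0}{4} = \frac{1}{4} \left(-1\right) = - \frac{1}{4} \approx -0.25$)
$\left(-7 - 7\right) \left(- \frac{6}{\left(-4 + C\right)^{2}}\right) A = \left(-7 - 7\right) \left(- \frac{6}{\left(-4 - \frac{1}{4}\right)^{2}}\right) \frac{19}{2} = - 14 \left(- \frac{6}{\left(- \frac{17}{4}\right)^{2}}\right) \frac{19}{2} = - 14 \left(- \frac{6}{\frac{289}{16}}\right) \frac{19}{2} = - 14 \left(\left(-6\right) \frac{16}{289}\right) \frac{19}{2} = \left(-14\right) \left(- \frac{96}{289}\right) \frac{19}{2} = \frac{1344}{289} \cdot \frac{19}{2} = \frac{12768}{289}$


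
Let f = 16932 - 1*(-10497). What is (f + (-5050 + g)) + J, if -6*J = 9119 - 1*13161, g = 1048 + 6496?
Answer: 91790/3 ≈ 30597.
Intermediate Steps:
g = 7544
f = 27429 (f = 16932 + 10497 = 27429)
J = 2021/3 (J = -(9119 - 1*13161)/6 = -(9119 - 13161)/6 = -⅙*(-4042) = 2021/3 ≈ 673.67)
(f + (-5050 + g)) + J = (27429 + (-5050 + 7544)) + 2021/3 = (27429 + 2494) + 2021/3 = 29923 + 2021/3 = 91790/3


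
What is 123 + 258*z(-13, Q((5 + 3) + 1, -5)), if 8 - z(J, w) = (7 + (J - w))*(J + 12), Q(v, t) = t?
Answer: 1929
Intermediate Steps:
z(J, w) = 8 - (12 + J)*(7 + J - w) (z(J, w) = 8 - (7 + (J - w))*(J + 12) = 8 - (7 + J - w)*(12 + J) = 8 - (12 + J)*(7 + J - w))
123 + 258*z(-13, Q((5 + 3) + 1, -5)) = 123 + 258*(-76 - 1*(-13)² - 19*(-13) + 12*(-5) - 13*(-5)) = 123 + 258*(-76 - 1*169 + 247 - 60 + 65) = 123 + 258*(-76 - 169 + 247 - 60 + 65) = 123 + 258*7 = 123 + 1806 = 1929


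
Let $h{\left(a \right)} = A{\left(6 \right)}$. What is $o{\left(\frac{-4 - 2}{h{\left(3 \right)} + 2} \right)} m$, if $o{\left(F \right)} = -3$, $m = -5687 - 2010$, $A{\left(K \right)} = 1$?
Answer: $23091$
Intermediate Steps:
$h{\left(a \right)} = 1$
$m = -7697$ ($m = -5687 - 2010 = -7697$)
$o{\left(\frac{-4 - 2}{h{\left(3 \right)} + 2} \right)} m = \left(-3\right) \left(-7697\right) = 23091$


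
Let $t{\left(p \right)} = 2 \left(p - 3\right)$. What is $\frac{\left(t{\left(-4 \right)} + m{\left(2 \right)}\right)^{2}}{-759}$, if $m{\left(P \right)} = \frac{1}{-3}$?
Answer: $- \frac{1849}{6831} \approx -0.27068$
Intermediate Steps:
$m{\left(P \right)} = - \frac{1}{3}$
$t{\left(p \right)} = -6 + 2 p$ ($t{\left(p \right)} = 2 \left(p - 3\right) = 2 \left(-3 + p\right) = -6 + 2 p$)
$\frac{\left(t{\left(-4 \right)} + m{\left(2 \right)}\right)^{2}}{-759} = \frac{\left(\left(-6 + 2 \left(-4\right)\right) - \frac{1}{3}\right)^{2}}{-759} = \left(\left(-6 - 8\right) - \frac{1}{3}\right)^{2} \left(- \frac{1}{759}\right) = \left(-14 - \frac{1}{3}\right)^{2} \left(- \frac{1}{759}\right) = \left(- \frac{43}{3}\right)^{2} \left(- \frac{1}{759}\right) = \frac{1849}{9} \left(- \frac{1}{759}\right) = - \frac{1849}{6831}$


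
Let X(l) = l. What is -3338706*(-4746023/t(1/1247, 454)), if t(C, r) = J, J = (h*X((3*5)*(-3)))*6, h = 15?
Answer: -2640929244373/675 ≈ -3.9125e+9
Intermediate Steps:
J = -4050 (J = (15*((3*5)*(-3)))*6 = (15*(15*(-3)))*6 = (15*(-45))*6 = -675*6 = -4050)
t(C, r) = -4050
-3338706*(-4746023/t(1/1247, 454)) = -3338706/((-4050/(-4746023))) = -3338706/((-4050*(-1/4746023))) = -3338706/4050/4746023 = -3338706*4746023/4050 = -2640929244373/675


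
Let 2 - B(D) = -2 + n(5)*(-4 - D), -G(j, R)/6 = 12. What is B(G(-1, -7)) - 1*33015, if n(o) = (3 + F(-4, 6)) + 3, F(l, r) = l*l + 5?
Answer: -34847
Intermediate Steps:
F(l, r) = 5 + l² (F(l, r) = l² + 5 = 5 + l²)
G(j, R) = -72 (G(j, R) = -6*12 = -72)
n(o) = 27 (n(o) = (3 + (5 + (-4)²)) + 3 = (3 + (5 + 16)) + 3 = (3 + 21) + 3 = 24 + 3 = 27)
B(D) = 112 + 27*D (B(D) = 2 - (-2 + 27*(-4 - D)) = 2 - (-2 + (-108 - 27*D)) = 2 - (-110 - 27*D) = 2 + (110 + 27*D) = 112 + 27*D)
B(G(-1, -7)) - 1*33015 = (112 + 27*(-72)) - 1*33015 = (112 - 1944) - 33015 = -1832 - 33015 = -34847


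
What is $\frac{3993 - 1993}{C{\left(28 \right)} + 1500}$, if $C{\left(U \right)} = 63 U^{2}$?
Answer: $\frac{500}{12723} \approx 0.039299$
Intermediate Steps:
$\frac{3993 - 1993}{C{\left(28 \right)} + 1500} = \frac{3993 - 1993}{63 \cdot 28^{2} + 1500} = \frac{2000}{63 \cdot 784 + 1500} = \frac{2000}{49392 + 1500} = \frac{2000}{50892} = 2000 \cdot \frac{1}{50892} = \frac{500}{12723}$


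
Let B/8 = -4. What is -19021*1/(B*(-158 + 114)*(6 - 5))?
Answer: -19021/1408 ≈ -13.509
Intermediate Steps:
B = -32 (B = 8*(-4) = -32)
-19021*1/(B*(-158 + 114)*(6 - 5)) = -19021*(-1/(32*(-158 + 114)*(6 - 5))) = -19021/((1*(-32))*(-44)) = -19021/((-32*(-44))) = -19021/1408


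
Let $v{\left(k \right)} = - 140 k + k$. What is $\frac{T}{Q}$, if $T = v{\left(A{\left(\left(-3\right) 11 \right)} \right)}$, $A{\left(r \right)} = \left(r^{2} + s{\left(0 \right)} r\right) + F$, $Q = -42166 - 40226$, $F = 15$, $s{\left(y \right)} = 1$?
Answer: $\frac{49623}{27464} \approx 1.8068$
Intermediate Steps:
$Q = -82392$
$A{\left(r \right)} = 15 + r + r^{2}$ ($A{\left(r \right)} = \left(r^{2} + 1 r\right) + 15 = \left(r^{2} + r\right) + 15 = \left(r + r^{2}\right) + 15 = 15 + r + r^{2}$)
$v{\left(k \right)} = - 139 k$
$T = -148869$ ($T = - 139 \left(15 - 33 + \left(\left(-3\right) 11\right)^{2}\right) = - 139 \left(15 - 33 + \left(-33\right)^{2}\right) = - 139 \left(15 - 33 + 1089\right) = \left(-139\right) 1071 = -148869$)
$\frac{T}{Q} = - \frac{148869}{-82392} = \left(-148869\right) \left(- \frac{1}{82392}\right) = \frac{49623}{27464}$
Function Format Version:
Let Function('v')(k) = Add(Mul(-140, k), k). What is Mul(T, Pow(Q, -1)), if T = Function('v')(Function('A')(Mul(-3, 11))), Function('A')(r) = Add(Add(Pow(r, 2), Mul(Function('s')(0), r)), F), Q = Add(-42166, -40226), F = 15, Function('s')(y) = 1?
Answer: Rational(49623, 27464) ≈ 1.8068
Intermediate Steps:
Q = -82392
Function('A')(r) = Add(15, r, Pow(r, 2)) (Function('A')(r) = Add(Add(Pow(r, 2), Mul(1, r)), 15) = Add(Add(Pow(r, 2), r), 15) = Add(Add(r, Pow(r, 2)), 15) = Add(15, r, Pow(r, 2)))
Function('v')(k) = Mul(-139, k)
T = -148869 (T = Mul(-139, Add(15, Mul(-3, 11), Pow(Mul(-3, 11), 2))) = Mul(-139, Add(15, -33, Pow(-33, 2))) = Mul(-139, Add(15, -33, 1089)) = Mul(-139, 1071) = -148869)
Mul(T, Pow(Q, -1)) = Mul(-148869, Pow(-82392, -1)) = Mul(-148869, Rational(-1, 82392)) = Rational(49623, 27464)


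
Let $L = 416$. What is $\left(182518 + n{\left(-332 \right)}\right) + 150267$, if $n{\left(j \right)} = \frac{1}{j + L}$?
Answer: $\frac{27953941}{84} \approx 3.3279 \cdot 10^{5}$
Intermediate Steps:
$n{\left(j \right)} = \frac{1}{416 + j}$ ($n{\left(j \right)} = \frac{1}{j + 416} = \frac{1}{416 + j}$)
$\left(182518 + n{\left(-332 \right)}\right) + 150267 = \left(182518 + \frac{1}{416 - 332}\right) + 150267 = \left(182518 + \frac{1}{84}\right) + 150267 = \frac{15331513}{84} + 150267 = \frac{27953941}{84}$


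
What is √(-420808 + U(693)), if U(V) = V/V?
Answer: I*√420807 ≈ 648.7*I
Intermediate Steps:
U(V) = 1
√(-420808 + U(693)) = √(-420808 + 1) = √(-420807) = I*√420807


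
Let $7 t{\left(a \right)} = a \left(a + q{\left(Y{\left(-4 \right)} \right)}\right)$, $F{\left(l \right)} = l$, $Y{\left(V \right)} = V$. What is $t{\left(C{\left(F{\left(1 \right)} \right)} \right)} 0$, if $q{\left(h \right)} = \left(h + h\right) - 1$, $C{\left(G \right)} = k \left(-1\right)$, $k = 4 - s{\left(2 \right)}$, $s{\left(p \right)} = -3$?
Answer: $0$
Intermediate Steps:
$k = 7$ ($k = 4 - -3 = 4 + 3 = 7$)
$C{\left(G \right)} = -7$ ($C{\left(G \right)} = 7 \left(-1\right) = -7$)
$q{\left(h \right)} = -1 + 2 h$ ($q{\left(h \right)} = 2 h - 1 = -1 + 2 h$)
$t{\left(a \right)} = \frac{a \left(-9 + a\right)}{7}$ ($t{\left(a \right)} = \frac{a \left(a + \left(-1 + 2 \left(-4\right)\right)\right)}{7} = \frac{a \left(a - 9\right)}{7} = \frac{a \left(-9 + a\right)}{7}$)
$t{\left(C{\left(F{\left(1 \right)} \right)} \right)} 0 = \frac{1}{7} \left(-7\right) \left(-9 - 7\right) 0 = \frac{1}{7} \left(-7\right) \left(-16\right) 0 = 16 \cdot 0 = 0$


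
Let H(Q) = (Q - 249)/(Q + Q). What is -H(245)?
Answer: 2/245 ≈ 0.0081633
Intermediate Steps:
H(Q) = (-249 + Q)/(2*Q) (H(Q) = (-249 + Q)/((2*Q)) = (-249 + Q)*(1/(2*Q)) = (-249 + Q)/(2*Q))
-H(245) = -(-249 + 245)/(2*245) = -(-4)/(2*245) = -1*(-2/245) = 2/245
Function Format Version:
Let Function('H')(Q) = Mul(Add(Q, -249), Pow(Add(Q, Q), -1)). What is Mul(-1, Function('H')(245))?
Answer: Rational(2, 245) ≈ 0.0081633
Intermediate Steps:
Function('H')(Q) = Mul(Rational(1, 2), Pow(Q, -1), Add(-249, Q)) (Function('H')(Q) = Mul(Add(-249, Q), Pow(Mul(2, Q), -1)) = Mul(Add(-249, Q), Mul(Rational(1, 2), Pow(Q, -1))) = Mul(Rational(1, 2), Pow(Q, -1), Add(-249, Q)))
Mul(-1, Function('H')(245)) = Mul(-1, Mul(Rational(1, 2), Pow(245, -1), Add(-249, 245))) = Mul(-1, Mul(Rational(1, 2), Rational(1, 245), -4)) = Mul(-1, Rational(-2, 245)) = Rational(2, 245)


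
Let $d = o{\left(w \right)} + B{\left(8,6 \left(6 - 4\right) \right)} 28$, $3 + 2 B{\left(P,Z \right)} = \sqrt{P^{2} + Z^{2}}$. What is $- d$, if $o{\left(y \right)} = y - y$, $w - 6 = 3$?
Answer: $42 - 56 \sqrt{13} \approx -159.91$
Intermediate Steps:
$w = 9$ ($w = 6 + 3 = 9$)
$B{\left(P,Z \right)} = - \frac{3}{2} + \frac{\sqrt{P^{2} + Z^{2}}}{2}$
$o{\left(y \right)} = 0$
$d = -42 + 56 \sqrt{13}$ ($d = 0 + \left(- \frac{3}{2} + \frac{\sqrt{8^{2} + \left(6 \left(6 - 4\right)\right)^{2}}}{2}\right) 28 = 0 + \left(- \frac{3}{2} + \frac{\sqrt{64 + \left(6 \cdot 2\right)^{2}}}{2}\right) 28 = 0 + \left(- \frac{3}{2} + \frac{\sqrt{64 + 12^{2}}}{2}\right) 28 = 0 + \left(- \frac{3}{2} + \frac{\sqrt{64 + 144}}{2}\right) 28 = 0 + \left(- \frac{3}{2} + \frac{\sqrt{208}}{2}\right) 28 = 0 + \left(- \frac{3}{2} + \frac{4 \sqrt{13}}{2}\right) 28 = 0 + \left(- \frac{3}{2} + 2 \sqrt{13}\right) 28 = 0 - \left(42 - 56 \sqrt{13}\right) = -42 + 56 \sqrt{13} \approx 159.91$)
$- d = - (-42 + 56 \sqrt{13}) = 42 - 56 \sqrt{13}$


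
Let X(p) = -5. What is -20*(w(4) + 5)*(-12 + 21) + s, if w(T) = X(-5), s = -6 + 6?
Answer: 0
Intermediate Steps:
s = 0
w(T) = -5
-20*(w(4) + 5)*(-12 + 21) + s = -20*(-5 + 5)*(-12 + 21) + 0 = -0*9 + 0 = -20*0 + 0 = 0 + 0 = 0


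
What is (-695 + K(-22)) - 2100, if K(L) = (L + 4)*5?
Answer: -2885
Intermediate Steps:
K(L) = 20 + 5*L (K(L) = (4 + L)*5 = 20 + 5*L)
(-695 + K(-22)) - 2100 = (-695 + (20 + 5*(-22))) - 2100 = (-695 + (20 - 110)) - 2100 = (-695 - 90) - 2100 = -785 - 2100 = -2885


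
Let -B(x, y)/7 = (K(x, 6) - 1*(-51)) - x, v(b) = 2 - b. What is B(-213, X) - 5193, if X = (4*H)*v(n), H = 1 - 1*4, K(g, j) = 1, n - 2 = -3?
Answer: -7048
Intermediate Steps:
n = -1 (n = 2 - 3 = -1)
H = -3 (H = 1 - 4 = -3)
X = -36 (X = (4*(-3))*(2 - 1*(-1)) = -12*(2 + 1) = -12*3 = -36)
B(x, y) = -364 + 7*x (B(x, y) = -7*((1 - 1*(-51)) - x) = -7*((1 + 51) - x) = -7*(52 - x) = -364 + 7*x)
B(-213, X) - 5193 = (-364 + 7*(-213)) - 5193 = (-364 - 1491) - 5193 = -1855 - 5193 = -7048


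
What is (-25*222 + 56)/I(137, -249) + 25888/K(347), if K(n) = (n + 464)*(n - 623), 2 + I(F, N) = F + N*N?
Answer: -118263823/579511404 ≈ -0.20408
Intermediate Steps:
I(F, N) = -2 + F + N² (I(F, N) = -2 + (F + N*N) = -2 + (F + N²) = -2 + F + N²)
K(n) = (-623 + n)*(464 + n) (K(n) = (464 + n)*(-623 + n) = (-623 + n)*(464 + n))
(-25*222 + 56)/I(137, -249) + 25888/K(347) = (-25*222 + 56)/(-2 + 137 + (-249)²) + 25888/(-289072 + 347² - 159*347) = (-5550 + 56)/(-2 + 137 + 62001) + 25888/(-289072 + 120409 - 55173) = -5494/62136 + 25888/(-223836) = -5494*1/62136 + 25888*(-1/223836) = -2747/31068 - 6472/55959 = -118263823/579511404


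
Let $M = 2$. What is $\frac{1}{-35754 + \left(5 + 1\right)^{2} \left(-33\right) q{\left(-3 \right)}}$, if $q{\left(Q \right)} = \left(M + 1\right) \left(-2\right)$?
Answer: $- \frac{1}{28626} \approx -3.4933 \cdot 10^{-5}$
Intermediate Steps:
$q{\left(Q \right)} = -6$ ($q{\left(Q \right)} = \left(2 + 1\right) \left(-2\right) = 3 \left(-2\right) = -6$)
$\frac{1}{-35754 + \left(5 + 1\right)^{2} \left(-33\right) q{\left(-3 \right)}} = \frac{1}{-35754 + \left(5 + 1\right)^{2} \left(-33\right) \left(-6\right)} = \frac{1}{-35754 + 6^{2} \left(-33\right) \left(-6\right)} = \frac{1}{-35754 + 36 \left(-33\right) \left(-6\right)} = \frac{1}{-35754 - -7128} = \frac{1}{-35754 + 7128} = \frac{1}{-28626} = - \frac{1}{28626}$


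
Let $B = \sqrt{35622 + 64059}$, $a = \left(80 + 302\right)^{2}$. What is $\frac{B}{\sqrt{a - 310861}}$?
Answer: $- \frac{i \sqrt{1826787233}}{54979} \approx - 0.7774 i$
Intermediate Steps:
$a = 145924$ ($a = 382^{2} = 145924$)
$B = \sqrt{99681} \approx 315.72$
$\frac{B}{\sqrt{a - 310861}} = \frac{\sqrt{99681}}{\sqrt{145924 - 310861}} = \frac{\sqrt{99681}}{\sqrt{-164937}} = \frac{\sqrt{99681}}{i \sqrt{164937}} = \sqrt{99681} \left(- \frac{i \sqrt{164937}}{164937}\right) = - \frac{i \sqrt{1826787233}}{54979}$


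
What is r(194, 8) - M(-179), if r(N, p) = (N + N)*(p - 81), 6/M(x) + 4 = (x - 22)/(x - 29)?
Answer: -17871196/631 ≈ -28322.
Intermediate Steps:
M(x) = 6/(-4 + (-22 + x)/(-29 + x)) (M(x) = 6/(-4 + (x - 22)/(x - 29)) = 6/(-4 + (-22 + x)/(-29 + x)))
r(N, p) = 2*N*(-81 + p) (r(N, p) = (2*N)*(-81 + p) = 2*N*(-81 + p))
r(194, 8) - M(-179) = 2*194*(-81 + 8) - 6*(29 - 1*(-179))/(-94 + 3*(-179)) = 2*194*(-73) - 6*(29 + 179)/(-94 - 537) = -28324 - 6*208/(-631) = -28324 - 6*(-1)*208/631 = -28324 - 1*(-1248/631) = -28324 + 1248/631 = -17871196/631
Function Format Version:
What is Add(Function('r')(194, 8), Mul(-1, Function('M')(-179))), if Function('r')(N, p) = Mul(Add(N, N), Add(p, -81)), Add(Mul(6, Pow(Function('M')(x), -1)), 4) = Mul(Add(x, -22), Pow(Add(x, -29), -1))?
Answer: Rational(-17871196, 631) ≈ -28322.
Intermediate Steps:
Function('M')(x) = Mul(6, Pow(Add(-4, Mul(Pow(Add(-29, x), -1), Add(-22, x))), -1)) (Function('M')(x) = Mul(6, Pow(Add(-4, Mul(Add(x, -22), Pow(Add(x, -29), -1))), -1)) = Mul(6, Pow(Add(-4, Mul(Add(-22, x), Pow(Add(-29, x), -1))), -1)) = Mul(6, Pow(Add(-4, Mul(Pow(Add(-29, x), -1), Add(-22, x))), -1)))
Function('r')(N, p) = Mul(2, N, Add(-81, p)) (Function('r')(N, p) = Mul(Mul(2, N), Add(-81, p)) = Mul(2, N, Add(-81, p)))
Add(Function('r')(194, 8), Mul(-1, Function('M')(-179))) = Add(Mul(2, 194, Add(-81, 8)), Mul(-1, Mul(6, Pow(Add(-94, Mul(3, -179)), -1), Add(29, Mul(-1, -179))))) = Add(Mul(2, 194, -73), Mul(-1, Mul(6, Pow(Add(-94, -537), -1), Add(29, 179)))) = Add(-28324, Mul(-1, Mul(6, Pow(-631, -1), 208))) = Add(-28324, Mul(-1, Mul(6, Rational(-1, 631), 208))) = Add(-28324, Mul(-1, Rational(-1248, 631))) = Add(-28324, Rational(1248, 631)) = Rational(-17871196, 631)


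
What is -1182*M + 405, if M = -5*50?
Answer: 295905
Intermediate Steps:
M = -250
-1182*M + 405 = -1182*(-250) + 405 = 295500 + 405 = 295905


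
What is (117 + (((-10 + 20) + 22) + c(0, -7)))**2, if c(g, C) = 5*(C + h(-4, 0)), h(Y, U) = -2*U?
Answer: 12996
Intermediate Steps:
c(g, C) = 5*C (c(g, C) = 5*(C - 2*0) = 5*(C + 0) = 5*C)
(117 + (((-10 + 20) + 22) + c(0, -7)))**2 = (117 + (((-10 + 20) + 22) + 5*(-7)))**2 = (117 + ((10 + 22) - 35))**2 = (117 + (32 - 35))**2 = (117 - 3)**2 = 114**2 = 12996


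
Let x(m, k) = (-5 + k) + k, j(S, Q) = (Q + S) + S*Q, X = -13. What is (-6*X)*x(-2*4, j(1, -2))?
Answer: -858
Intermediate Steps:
j(S, Q) = Q + S + Q*S (j(S, Q) = (Q + S) + Q*S = Q + S + Q*S)
x(m, k) = -5 + 2*k
(-6*X)*x(-2*4, j(1, -2)) = (-6*(-13))*(-5 + 2*(-2 + 1 - 2*1)) = 78*(-5 + 2*(-2 + 1 - 2)) = 78*(-5 + 2*(-3)) = 78*(-5 - 6) = 78*(-11) = -858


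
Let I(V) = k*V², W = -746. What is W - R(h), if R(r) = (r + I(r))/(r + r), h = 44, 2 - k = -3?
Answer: -1713/2 ≈ -856.50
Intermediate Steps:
k = 5 (k = 2 - 1*(-3) = 2 + 3 = 5)
I(V) = 5*V²
R(r) = (r + 5*r²)/(2*r) (R(r) = (r + 5*r²)/(r + r) = (r + 5*r²)/((2*r)) = (r + 5*r²)*(1/(2*r)) = (r + 5*r²)/(2*r))
W - R(h) = -746 - (½ + (5/2)*44) = -746 - (½ + 110) = -746 - 1*221/2 = -746 - 221/2 = -1713/2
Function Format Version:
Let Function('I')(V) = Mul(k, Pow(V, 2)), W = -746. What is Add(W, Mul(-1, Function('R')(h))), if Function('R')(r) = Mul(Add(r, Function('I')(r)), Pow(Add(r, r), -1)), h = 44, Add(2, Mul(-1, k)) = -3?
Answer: Rational(-1713, 2) ≈ -856.50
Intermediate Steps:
k = 5 (k = Add(2, Mul(-1, -3)) = Add(2, 3) = 5)
Function('I')(V) = Mul(5, Pow(V, 2))
Function('R')(r) = Mul(Rational(1, 2), Pow(r, -1), Add(r, Mul(5, Pow(r, 2)))) (Function('R')(r) = Mul(Add(r, Mul(5, Pow(r, 2))), Pow(Add(r, r), -1)) = Mul(Add(r, Mul(5, Pow(r, 2))), Pow(Mul(2, r), -1)) = Mul(Add(r, Mul(5, Pow(r, 2))), Mul(Rational(1, 2), Pow(r, -1))) = Mul(Rational(1, 2), Pow(r, -1), Add(r, Mul(5, Pow(r, 2)))))
Add(W, Mul(-1, Function('R')(h))) = Add(-746, Mul(-1, Add(Rational(1, 2), Mul(Rational(5, 2), 44)))) = Add(-746, Mul(-1, Add(Rational(1, 2), 110))) = Add(-746, Mul(-1, Rational(221, 2))) = Add(-746, Rational(-221, 2)) = Rational(-1713, 2)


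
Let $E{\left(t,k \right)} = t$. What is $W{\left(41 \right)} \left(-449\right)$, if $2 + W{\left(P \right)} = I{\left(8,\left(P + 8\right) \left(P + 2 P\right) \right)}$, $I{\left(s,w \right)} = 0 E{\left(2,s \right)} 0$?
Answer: $898$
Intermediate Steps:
$I{\left(s,w \right)} = 0$ ($I{\left(s,w \right)} = 0 \cdot 2 \cdot 0 = 0 \cdot 0 = 0$)
$W{\left(P \right)} = -2$ ($W{\left(P \right)} = -2 + 0 = -2$)
$W{\left(41 \right)} \left(-449\right) = \left(-2\right) \left(-449\right) = 898$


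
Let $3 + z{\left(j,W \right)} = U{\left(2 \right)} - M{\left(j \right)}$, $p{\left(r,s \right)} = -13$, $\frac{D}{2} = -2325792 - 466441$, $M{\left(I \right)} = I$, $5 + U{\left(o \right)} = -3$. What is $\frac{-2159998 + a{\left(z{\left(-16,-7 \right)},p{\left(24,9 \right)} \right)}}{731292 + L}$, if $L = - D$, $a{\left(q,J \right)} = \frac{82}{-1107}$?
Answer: $- \frac{29159974}{85262733} \approx -0.342$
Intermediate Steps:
$U{\left(o \right)} = -8$ ($U{\left(o \right)} = -5 - 3 = -8$)
$D = -5584466$ ($D = 2 \left(-2325792 - 466441\right) = 2 \left(-2792233\right) = -5584466$)
$z{\left(j,W \right)} = -11 - j$ ($z{\left(j,W \right)} = -3 - \left(8 + j\right) = -11 - j$)
$a{\left(q,J \right)} = - \frac{2}{27}$ ($a{\left(q,J \right)} = 82 \left(- \frac{1}{1107}\right) = - \frac{2}{27}$)
$L = 5584466$ ($L = \left(-1\right) \left(-5584466\right) = 5584466$)
$\frac{-2159998 + a{\left(z{\left(-16,-7 \right)},p{\left(24,9 \right)} \right)}}{731292 + L} = \frac{-2159998 - \frac{2}{27}}{731292 + 5584466} = - \frac{58319948}{27 \cdot 6315758} = \left(- \frac{58319948}{27}\right) \frac{1}{6315758} = - \frac{29159974}{85262733}$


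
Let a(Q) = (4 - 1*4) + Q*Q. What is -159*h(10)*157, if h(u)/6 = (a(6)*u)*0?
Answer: 0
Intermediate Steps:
a(Q) = Q² (a(Q) = (4 - 4) + Q² = 0 + Q² = Q²)
h(u) = 0 (h(u) = 6*((6²*u)*0) = 6*((36*u)*0) = 6*0 = 0)
-159*h(10)*157 = -159*0*157 = 0*157 = 0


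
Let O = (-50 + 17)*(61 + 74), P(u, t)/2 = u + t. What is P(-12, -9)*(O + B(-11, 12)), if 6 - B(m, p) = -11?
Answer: 186396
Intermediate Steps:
B(m, p) = 17 (B(m, p) = 6 - 1*(-11) = 6 + 11 = 17)
P(u, t) = 2*t + 2*u (P(u, t) = 2*(u + t) = 2*(t + u) = 2*t + 2*u)
O = -4455 (O = -33*135 = -4455)
P(-12, -9)*(O + B(-11, 12)) = (2*(-9) + 2*(-12))*(-4455 + 17) = (-18 - 24)*(-4438) = -42*(-4438) = 186396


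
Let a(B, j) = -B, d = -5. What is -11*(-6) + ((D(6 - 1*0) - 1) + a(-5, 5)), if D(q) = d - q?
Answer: 59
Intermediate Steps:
D(q) = -5 - q
-11*(-6) + ((D(6 - 1*0) - 1) + a(-5, 5)) = -11*(-6) + (((-5 - (6 - 1*0)) - 1) - 1*(-5)) = 66 + (((-5 - (6 + 0)) - 1) + 5) = 66 + (((-5 - 1*6) - 1) + 5) = 66 + (((-5 - 6) - 1) + 5) = 66 + ((-11 - 1) + 5) = 66 + (-12 + 5) = 66 - 7 = 59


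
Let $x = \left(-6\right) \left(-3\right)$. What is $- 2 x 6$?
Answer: $-216$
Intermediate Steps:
$x = 18$
$- 2 x 6 = \left(-2\right) 18 \cdot 6 = \left(-36\right) 6 = -216$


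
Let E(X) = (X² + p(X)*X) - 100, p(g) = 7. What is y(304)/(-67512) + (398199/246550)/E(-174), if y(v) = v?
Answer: -267944204839/60251041361100 ≈ -0.0044471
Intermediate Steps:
E(X) = -100 + X² + 7*X (E(X) = (X² + 7*X) - 100 = -100 + X² + 7*X)
y(304)/(-67512) + (398199/246550)/E(-174) = 304/(-67512) + (398199/246550)/(-100 + (-174)² + 7*(-174)) = 304*(-1/67512) + (398199*(1/246550))/(-100 + 30276 - 1218) = -38/8439 + (398199/246550)/28958 = -38/8439 + (398199/246550)*(1/28958) = -38/8439 + 398199/7139594900 = -267944204839/60251041361100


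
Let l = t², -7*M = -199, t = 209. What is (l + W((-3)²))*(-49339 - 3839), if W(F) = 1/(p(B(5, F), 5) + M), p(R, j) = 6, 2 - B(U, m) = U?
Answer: -559811612784/241 ≈ -2.3229e+9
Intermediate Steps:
B(U, m) = 2 - U
M = 199/7 (M = -⅐*(-199) = 199/7 ≈ 28.429)
W(F) = 7/241 (W(F) = 1/(6 + 199/7) = 1/(241/7) = 7/241)
l = 43681 (l = 209² = 43681)
(l + W((-3)²))*(-49339 - 3839) = (43681 + 7/241)*(-49339 - 3839) = (10527128/241)*(-53178) = -559811612784/241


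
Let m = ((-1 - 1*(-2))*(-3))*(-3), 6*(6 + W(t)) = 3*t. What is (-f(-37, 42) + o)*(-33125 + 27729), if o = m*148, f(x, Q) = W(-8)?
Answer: -7241432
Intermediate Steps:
W(t) = -6 + t/2 (W(t) = -6 + (3*t)/6 = -6 + t/2)
f(x, Q) = -10 (f(x, Q) = -6 + (½)*(-8) = -6 - 4 = -10)
m = 9 (m = ((-1 + 2)*(-3))*(-3) = (1*(-3))*(-3) = -3*(-3) = 9)
o = 1332 (o = 9*148 = 1332)
(-f(-37, 42) + o)*(-33125 + 27729) = (-1*(-10) + 1332)*(-33125 + 27729) = (10 + 1332)*(-5396) = 1342*(-5396) = -7241432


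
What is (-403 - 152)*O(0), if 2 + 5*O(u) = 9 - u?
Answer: -777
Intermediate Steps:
O(u) = 7/5 - u/5 (O(u) = -⅖ + (9 - u)/5 = -⅖ + (9/5 - u/5) = 7/5 - u/5)
(-403 - 152)*O(0) = (-403 - 152)*(7/5 - ⅕*0) = -555*(7/5 + 0) = -555*7/5 = -777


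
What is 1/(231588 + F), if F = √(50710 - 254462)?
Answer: 57897/13408301374 - I*√50938/26816602748 ≈ 4.318e-6 - 8.4162e-9*I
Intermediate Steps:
F = 2*I*√50938 (F = √(-203752) = 2*I*√50938 ≈ 451.39*I)
1/(231588 + F) = 1/(231588 + 2*I*√50938)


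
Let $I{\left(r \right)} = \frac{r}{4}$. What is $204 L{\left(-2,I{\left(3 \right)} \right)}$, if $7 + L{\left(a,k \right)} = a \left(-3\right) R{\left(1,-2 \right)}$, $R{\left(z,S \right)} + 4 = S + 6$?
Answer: $-1428$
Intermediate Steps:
$I{\left(r \right)} = \frac{r}{4}$ ($I{\left(r \right)} = r \frac{1}{4} = \frac{r}{4}$)
$R{\left(z,S \right)} = 2 + S$ ($R{\left(z,S \right)} = -4 + \left(S + 6\right) = -4 + \left(6 + S\right) = 2 + S$)
$L{\left(a,k \right)} = -7$ ($L{\left(a,k \right)} = -7 + a \left(-3\right) \left(2 - 2\right) = -7 + - 3 a 0 = -7 + 0 = -7$)
$204 L{\left(-2,I{\left(3 \right)} \right)} = 204 \left(-7\right) = -1428$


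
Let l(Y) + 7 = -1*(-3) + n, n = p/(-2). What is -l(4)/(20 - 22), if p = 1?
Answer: -9/4 ≈ -2.2500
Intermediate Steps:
n = -½ (n = 1/(-2) = 1*(-½) = -½ ≈ -0.50000)
l(Y) = -9/2 (l(Y) = -7 + (-1*(-3) - ½) = -7 + (3 - ½) = -7 + 5/2 = -9/2)
-l(4)/(20 - 22) = -(-9)/(2*(20 - 22)) = -(-9)/(2*(-2)) = -(-9)*(-1)/(2*2) = -1*9/4 = -9/4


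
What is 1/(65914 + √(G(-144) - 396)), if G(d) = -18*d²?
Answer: 32957/2172514520 - 3*I*√10379/2172514520 ≈ 1.517e-5 - 1.4068e-7*I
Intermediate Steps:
1/(65914 + √(G(-144) - 396)) = 1/(65914 + √(-18*(-144)² - 396)) = 1/(65914 + √(-18*20736 - 396)) = 1/(65914 + √(-373248 - 396)) = 1/(65914 + √(-373644)) = 1/(65914 + 6*I*√10379)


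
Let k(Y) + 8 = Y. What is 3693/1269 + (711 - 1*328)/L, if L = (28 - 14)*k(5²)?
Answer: 454987/100674 ≈ 4.5194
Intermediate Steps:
k(Y) = -8 + Y
L = 238 (L = (28 - 14)*(-8 + 5²) = 14*(-8 + 25) = 14*17 = 238)
3693/1269 + (711 - 1*328)/L = 3693/1269 + (711 - 1*328)/238 = 3693*(1/1269) + (711 - 328)*(1/238) = 1231/423 + 383*(1/238) = 1231/423 + 383/238 = 454987/100674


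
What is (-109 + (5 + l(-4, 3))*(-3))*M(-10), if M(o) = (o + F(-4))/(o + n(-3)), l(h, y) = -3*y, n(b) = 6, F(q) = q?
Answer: -679/2 ≈ -339.50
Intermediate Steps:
M(o) = (-4 + o)/(6 + o) (M(o) = (o - 4)/(o + 6) = (-4 + o)/(6 + o))
(-109 + (5 + l(-4, 3))*(-3))*M(-10) = (-109 + (5 - 3*3)*(-3))*((-4 - 10)/(6 - 10)) = (-109 + (5 - 9)*(-3))*(-14/(-4)) = (-109 - 4*(-3))*(-¼*(-14)) = (-109 + 12)*(7/2) = -97*7/2 = -679/2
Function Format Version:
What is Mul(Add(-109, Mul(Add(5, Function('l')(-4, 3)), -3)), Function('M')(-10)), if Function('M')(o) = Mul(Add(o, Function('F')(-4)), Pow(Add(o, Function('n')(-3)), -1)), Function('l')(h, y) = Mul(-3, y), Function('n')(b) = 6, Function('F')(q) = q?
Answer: Rational(-679, 2) ≈ -339.50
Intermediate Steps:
Function('M')(o) = Mul(Pow(Add(6, o), -1), Add(-4, o)) (Function('M')(o) = Mul(Add(o, -4), Pow(Add(o, 6), -1)) = Mul(Add(-4, o), Pow(Add(6, o), -1)) = Mul(Pow(Add(6, o), -1), Add(-4, o)))
Mul(Add(-109, Mul(Add(5, Function('l')(-4, 3)), -3)), Function('M')(-10)) = Mul(Add(-109, Mul(Add(5, Mul(-3, 3)), -3)), Mul(Pow(Add(6, -10), -1), Add(-4, -10))) = Mul(Add(-109, Mul(Add(5, -9), -3)), Mul(Pow(-4, -1), -14)) = Mul(Add(-109, Mul(-4, -3)), Mul(Rational(-1, 4), -14)) = Mul(Add(-109, 12), Rational(7, 2)) = Mul(-97, Rational(7, 2)) = Rational(-679, 2)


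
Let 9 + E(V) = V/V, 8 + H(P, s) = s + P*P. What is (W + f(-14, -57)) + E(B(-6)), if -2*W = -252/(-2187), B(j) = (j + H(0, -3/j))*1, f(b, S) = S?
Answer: -15809/243 ≈ -65.058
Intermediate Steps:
H(P, s) = -8 + s + P² (H(P, s) = -8 + (s + P*P) = -8 + (s + P²) = -8 + s + P²)
B(j) = -8 + j - 3/j (B(j) = (j + (-8 - 3/j + 0²))*1 = (j + (-8 - 3/j + 0))*1 = (j + (-8 - 3/j))*1 = (-8 + j - 3/j)*1 = -8 + j - 3/j)
E(V) = -8 (E(V) = -9 + V/V = -9 + 1 = -8)
W = -14/243 (W = -(-126)/(-2187) = -(-126)*(-1)/2187 = -½*28/243 = -14/243 ≈ -0.057613)
(W + f(-14, -57)) + E(B(-6)) = (-14/243 - 57) - 8 = -13865/243 - 8 = -15809/243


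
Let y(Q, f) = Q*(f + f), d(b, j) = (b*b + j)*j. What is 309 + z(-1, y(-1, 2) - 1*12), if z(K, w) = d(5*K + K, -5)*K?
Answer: 464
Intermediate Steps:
d(b, j) = j*(j + b²) (d(b, j) = (b² + j)*j = (j + b²)*j = j*(j + b²))
y(Q, f) = 2*Q*f (y(Q, f) = Q*(2*f) = 2*Q*f)
z(K, w) = K*(25 - 180*K²) (z(K, w) = (-5*(-5 + (5*K + K)²))*K = (-5*(-5 + (6*K)²))*K = (-5*(-5 + 36*K²))*K = (25 - 180*K²)*K = K*(25 - 180*K²))
309 + z(-1, y(-1, 2) - 1*12) = 309 + (-180*(-1)³ + 25*(-1)) = 309 + (-180*(-1) - 25) = 309 + (180 - 25) = 309 + 155 = 464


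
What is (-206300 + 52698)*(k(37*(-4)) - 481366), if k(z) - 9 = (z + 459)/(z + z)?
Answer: 10942758776383/148 ≈ 7.3938e+10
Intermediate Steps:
k(z) = 9 + (459 + z)/(2*z) (k(z) = 9 + (z + 459)/(z + z) = 9 + (459 + z)/((2*z)) = 9 + (459 + z)*(1/(2*z)) = 9 + (459 + z)/(2*z))
(-206300 + 52698)*(k(37*(-4)) - 481366) = (-206300 + 52698)*((459 + 19*(37*(-4)))/(2*((37*(-4)))) - 481366) = -153602*((1/2)*(459 + 19*(-148))/(-148) - 481366) = -153602*((1/2)*(-1/148)*(459 - 2812) - 481366) = -153602*((1/2)*(-1/148)*(-2353) - 481366) = -153602*(2353/296 - 481366) = -153602*(-142481983/296) = 10942758776383/148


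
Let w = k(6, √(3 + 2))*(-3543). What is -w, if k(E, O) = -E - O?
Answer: -21258 - 3543*√5 ≈ -29180.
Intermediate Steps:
w = 21258 + 3543*√5 (w = (-1*6 - √(3 + 2))*(-3543) = (-6 - √5)*(-3543) = 21258 + 3543*√5 ≈ 29180.)
-w = -(21258 + 3543*√5) = -21258 - 3543*√5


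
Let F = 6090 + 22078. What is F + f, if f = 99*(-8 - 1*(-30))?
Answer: 30346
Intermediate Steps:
f = 2178 (f = 99*(-8 + 30) = 99*22 = 2178)
F = 28168
F + f = 28168 + 2178 = 30346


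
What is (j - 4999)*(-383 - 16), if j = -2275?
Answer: 2902326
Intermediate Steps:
(j - 4999)*(-383 - 16) = (-2275 - 4999)*(-383 - 16) = -7274*(-399) = 2902326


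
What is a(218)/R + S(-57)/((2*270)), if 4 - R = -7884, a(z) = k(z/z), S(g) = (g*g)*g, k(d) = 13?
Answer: -13525883/39440 ≈ -342.95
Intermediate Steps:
S(g) = g**3 (S(g) = g**2*g = g**3)
a(z) = 13
R = 7888 (R = 4 - 1*(-7884) = 4 + 7884 = 7888)
a(218)/R + S(-57)/((2*270)) = 13/7888 + (-57)**3/((2*270)) = 13*(1/7888) - 185193/540 = 13/7888 - 185193*1/540 = 13/7888 - 6859/20 = -13525883/39440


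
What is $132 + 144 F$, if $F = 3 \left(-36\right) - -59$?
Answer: $-6924$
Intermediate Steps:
$F = -49$ ($F = -108 + 59 = -49$)
$132 + 144 F = 132 + 144 \left(-49\right) = 132 - 7056 = -6924$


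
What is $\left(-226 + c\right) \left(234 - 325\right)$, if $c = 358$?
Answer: $-12012$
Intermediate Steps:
$\left(-226 + c\right) \left(234 - 325\right) = \left(-226 + 358\right) \left(234 - 325\right) = 132 \left(-91\right) = -12012$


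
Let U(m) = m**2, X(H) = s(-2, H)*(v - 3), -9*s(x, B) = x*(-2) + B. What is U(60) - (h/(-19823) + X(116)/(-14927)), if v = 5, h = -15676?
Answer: 3194993974004/887693763 ≈ 3599.2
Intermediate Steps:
s(x, B) = -B/9 + 2*x/9 (s(x, B) = -(x*(-2) + B)/9 = -(-2*x + B)/9 = -(B - 2*x)/9 = -B/9 + 2*x/9)
X(H) = -8/9 - 2*H/9 (X(H) = (-H/9 + (2/9)*(-2))*(5 - 3) = (-H/9 - 4/9)*2 = (-4/9 - H/9)*2 = -8/9 - 2*H/9)
U(60) - (h/(-19823) + X(116)/(-14927)) = 60**2 - (-15676/(-19823) + (-8/9 - 2/9*116)/(-14927)) = 3600 - (-15676*(-1/19823) + (-8/9 - 232/9)*(-1/14927)) = 3600 - (15676/19823 - 80/3*(-1/14927)) = 3600 - (15676/19823 + 80/44781) = 3600 - 1*703572796/887693763 = 3600 - 703572796/887693763 = 3194993974004/887693763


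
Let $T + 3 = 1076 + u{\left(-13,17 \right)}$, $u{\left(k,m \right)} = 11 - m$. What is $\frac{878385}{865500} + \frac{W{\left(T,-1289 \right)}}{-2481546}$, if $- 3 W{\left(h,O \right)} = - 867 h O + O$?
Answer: $\frac{34619824041521}{214777806300} \approx 161.19$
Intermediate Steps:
$T = 1067$ ($T = -3 + \left(1076 + \left(11 - 17\right)\right) = -3 + \left(1076 - 6\right) = -3 + 1070 = 1067$)
$W{\left(h,O \right)} = - \frac{O}{3} + 289 O h$ ($W{\left(h,O \right)} = - \frac{- 867 h O + O}{3} = - \frac{- 867 O h + O}{3} = - \frac{O - 867 O h}{3} = - \frac{O}{3} + 289 O h$)
$\frac{878385}{865500} + \frac{W{\left(T,-1289 \right)}}{-2481546} = \frac{878385}{865500} + \frac{\frac{1}{3} \left(-1289\right) \left(-1 + 867 \cdot 1067\right)}{-2481546} = 878385 \cdot \frac{1}{865500} + \frac{1}{3} \left(-1289\right) \left(-1 + 925089\right) \left(- \frac{1}{2481546}\right) = \frac{58559}{57700} + \frac{1}{3} \left(-1289\right) 925088 \left(- \frac{1}{2481546}\right) = \frac{58559}{57700} - - \frac{596219216}{3722319} = \frac{58559}{57700} + \frac{596219216}{3722319} = \frac{34619824041521}{214777806300}$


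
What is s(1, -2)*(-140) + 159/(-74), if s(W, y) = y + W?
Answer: 10201/74 ≈ 137.85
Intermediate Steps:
s(W, y) = W + y
s(1, -2)*(-140) + 159/(-74) = (1 - 2)*(-140) + 159/(-74) = -1*(-140) + 159*(-1/74) = 140 - 159/74 = 10201/74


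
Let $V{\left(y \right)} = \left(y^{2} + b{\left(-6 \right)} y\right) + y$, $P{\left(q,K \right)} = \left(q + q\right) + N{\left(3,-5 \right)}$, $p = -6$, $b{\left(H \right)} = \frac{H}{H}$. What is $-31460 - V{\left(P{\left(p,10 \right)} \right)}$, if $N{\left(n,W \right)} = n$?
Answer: $-31523$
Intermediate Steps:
$b{\left(H \right)} = 1$
$P{\left(q,K \right)} = 3 + 2 q$ ($P{\left(q,K \right)} = \left(q + q\right) + 3 = 2 q + 3 = 3 + 2 q$)
$V{\left(y \right)} = y^{2} + 2 y$ ($V{\left(y \right)} = \left(y^{2} + 1 y\right) + y = \left(y^{2} + y\right) + y = \left(y + y^{2}\right) + y = y^{2} + 2 y$)
$-31460 - V{\left(P{\left(p,10 \right)} \right)} = -31460 - \left(3 + 2 \left(-6\right)\right) \left(2 + \left(3 + 2 \left(-6\right)\right)\right) = -31460 - \left(3 - 12\right) \left(2 + \left(3 - 12\right)\right) = -31460 - - 9 \left(2 - 9\right) = -31460 - \left(-9\right) \left(-7\right) = -31460 - 63 = -31523$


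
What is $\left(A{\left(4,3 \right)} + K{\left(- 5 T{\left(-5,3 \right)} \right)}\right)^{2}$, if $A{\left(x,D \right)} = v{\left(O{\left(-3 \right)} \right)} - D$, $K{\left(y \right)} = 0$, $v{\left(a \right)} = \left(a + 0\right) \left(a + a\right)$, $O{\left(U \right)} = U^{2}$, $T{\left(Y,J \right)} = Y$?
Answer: $25281$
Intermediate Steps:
$v{\left(a \right)} = 2 a^{2}$ ($v{\left(a \right)} = a 2 a = 2 a^{2}$)
$A{\left(x,D \right)} = 162 - D$ ($A{\left(x,D \right)} = 2 \left(\left(-3\right)^{2}\right)^{2} - D = 2 \cdot 9^{2} - D = 2 \cdot 81 - D = 162 - D$)
$\left(A{\left(4,3 \right)} + K{\left(- 5 T{\left(-5,3 \right)} \right)}\right)^{2} = \left(\left(162 - 3\right) + 0\right)^{2} = \left(159 + 0\right)^{2} = 159^{2} = 25281$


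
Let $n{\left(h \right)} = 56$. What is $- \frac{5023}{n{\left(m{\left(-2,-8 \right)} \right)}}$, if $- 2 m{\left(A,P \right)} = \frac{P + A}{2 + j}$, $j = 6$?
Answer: $- \frac{5023}{56} \approx -89.696$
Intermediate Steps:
$m{\left(A,P \right)} = - \frac{A}{16} - \frac{P}{16}$ ($m{\left(A,P \right)} = - \frac{\left(P + A\right) \frac{1}{2 + 6}}{2} = - \frac{\left(A + P\right) \frac{1}{8}}{2} = - \frac{\frac{A}{8} + \frac{P}{8}}{2} = - \frac{A}{16} - \frac{P}{16}$)
$- \frac{5023}{n{\left(m{\left(-2,-8 \right)} \right)}} = - \frac{5023}{56}$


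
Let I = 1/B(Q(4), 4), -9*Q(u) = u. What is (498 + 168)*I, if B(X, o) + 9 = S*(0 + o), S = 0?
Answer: -74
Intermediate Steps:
Q(u) = -u/9
B(X, o) = -9 (B(X, o) = -9 + 0*(0 + o) = -9 + 0*o = -9 + 0 = -9)
I = -⅑ (I = 1/(-9) = -⅑ ≈ -0.11111)
(498 + 168)*I = (498 + 168)*(-⅑) = 666*(-⅑) = -74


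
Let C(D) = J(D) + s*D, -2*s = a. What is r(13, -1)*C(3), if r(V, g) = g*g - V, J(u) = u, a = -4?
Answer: -108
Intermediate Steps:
s = 2 (s = -½*(-4) = 2)
C(D) = 3*D (C(D) = D + 2*D = 3*D)
r(V, g) = g² - V
r(13, -1)*C(3) = ((-1)² - 1*13)*(3*3) = (1 - 13)*9 = -12*9 = -108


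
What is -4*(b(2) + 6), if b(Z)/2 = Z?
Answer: -40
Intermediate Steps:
b(Z) = 2*Z
-4*(b(2) + 6) = -4*(2*2 + 6) = -4*(4 + 6) = -4*10 = -40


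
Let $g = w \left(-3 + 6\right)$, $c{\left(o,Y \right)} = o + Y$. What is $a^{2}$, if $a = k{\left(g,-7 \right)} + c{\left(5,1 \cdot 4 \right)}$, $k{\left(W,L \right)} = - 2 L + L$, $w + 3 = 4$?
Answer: $256$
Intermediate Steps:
$w = 1$ ($w = -3 + 4 = 1$)
$c{\left(o,Y \right)} = Y + o$
$g = 3$ ($g = 1 \left(-3 + 6\right) = 1 \cdot 3 = 3$)
$k{\left(W,L \right)} = - L$
$a = 16$ ($a = \left(-1\right) \left(-7\right) + \left(1 \cdot 4 + 5\right) = 7 + \left(4 + 5\right) = 7 + 9 = 16$)
$a^{2} = 16^{2} = 256$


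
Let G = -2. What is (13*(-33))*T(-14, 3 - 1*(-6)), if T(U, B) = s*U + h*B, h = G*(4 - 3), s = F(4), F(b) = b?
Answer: 31746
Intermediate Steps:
s = 4
h = -2 (h = -2*(4 - 3) = -2*1 = -2)
T(U, B) = -2*B + 4*U (T(U, B) = 4*U - 2*B = -2*B + 4*U)
(13*(-33))*T(-14, 3 - 1*(-6)) = (13*(-33))*(-2*(3 - 1*(-6)) + 4*(-14)) = -429*(-2*(3 + 6) - 56) = -429*(-2*9 - 56) = -429*(-18 - 56) = -429*(-74) = 31746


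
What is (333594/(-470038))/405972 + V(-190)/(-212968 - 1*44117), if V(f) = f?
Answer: 4961655515/6729429697564 ≈ 0.00073731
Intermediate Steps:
(333594/(-470038))/405972 + V(-190)/(-212968 - 1*44117) = (333594/(-470038))/405972 - 190/(-212968 - 1*44117) = (333594*(-1/470038))*(1/405972) - 190/(-212968 - 44117) = -166797/235019*1/405972 - 190/(-257085) = -18533/10601237052 - 190*(-1/257085) = -18533/10601237052 + 38/51417 = 4961655515/6729429697564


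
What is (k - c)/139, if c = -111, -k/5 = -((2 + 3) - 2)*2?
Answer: 141/139 ≈ 1.0144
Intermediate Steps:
k = 30 (k = -5*(-((2 + 3) - 2))*2 = -5*(-(5 - 2))*2 = -5*(-1*3)*2 = -(-15)*2 = -5*(-6) = 30)
(k - c)/139 = (30 - 1*(-111))/139 = (30 + 111)*(1/139) = 141*(1/139) = 141/139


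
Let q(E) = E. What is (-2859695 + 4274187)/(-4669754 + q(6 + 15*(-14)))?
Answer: -707246/2334979 ≈ -0.30289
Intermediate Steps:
(-2859695 + 4274187)/(-4669754 + q(6 + 15*(-14))) = (-2859695 + 4274187)/(-4669754 + (6 + 15*(-14))) = 1414492/(-4669754 + (6 - 210)) = 1414492/(-4669754 - 204) = 1414492/(-4669958) = 1414492*(-1/4669958) = -707246/2334979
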